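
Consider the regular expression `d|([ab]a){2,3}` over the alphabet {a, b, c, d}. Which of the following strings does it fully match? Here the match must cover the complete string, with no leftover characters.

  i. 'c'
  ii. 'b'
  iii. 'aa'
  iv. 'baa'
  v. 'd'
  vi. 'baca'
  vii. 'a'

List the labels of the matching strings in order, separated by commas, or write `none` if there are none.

i → no match
ii → no match
iii → no match
iv → no match
v → match
vi → no match
vii → no match

v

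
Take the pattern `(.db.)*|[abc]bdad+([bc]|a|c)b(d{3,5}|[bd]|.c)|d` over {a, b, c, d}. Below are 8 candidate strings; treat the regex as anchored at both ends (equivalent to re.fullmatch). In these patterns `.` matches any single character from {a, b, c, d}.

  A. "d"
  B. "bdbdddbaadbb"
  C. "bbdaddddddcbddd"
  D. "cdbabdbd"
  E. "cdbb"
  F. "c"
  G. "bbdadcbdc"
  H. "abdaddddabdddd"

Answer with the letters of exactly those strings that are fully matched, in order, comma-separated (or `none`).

A, B, C, D, E, G, H

A → match
B → match
C → match
D → match
E → match
F → no match
G → match
H → match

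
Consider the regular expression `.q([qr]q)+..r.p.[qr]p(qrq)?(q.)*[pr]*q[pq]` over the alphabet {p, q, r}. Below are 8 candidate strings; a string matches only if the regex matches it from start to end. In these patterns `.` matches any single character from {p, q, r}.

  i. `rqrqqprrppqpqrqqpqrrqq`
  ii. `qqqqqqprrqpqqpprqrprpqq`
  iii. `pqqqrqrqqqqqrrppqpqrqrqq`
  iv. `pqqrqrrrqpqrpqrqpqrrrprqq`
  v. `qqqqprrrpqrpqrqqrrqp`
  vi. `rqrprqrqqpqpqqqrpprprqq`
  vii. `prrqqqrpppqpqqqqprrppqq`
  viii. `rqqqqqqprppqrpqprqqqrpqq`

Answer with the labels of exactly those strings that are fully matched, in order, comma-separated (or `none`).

i, iii, v

i → match
ii → no match
iii → match
iv → no match
v → match
vi → no match
vii → no match
viii → no match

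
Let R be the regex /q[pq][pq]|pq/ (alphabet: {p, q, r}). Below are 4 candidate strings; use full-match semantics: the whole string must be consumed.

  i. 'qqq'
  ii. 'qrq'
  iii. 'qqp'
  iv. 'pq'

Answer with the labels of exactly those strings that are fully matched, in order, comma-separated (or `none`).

i, iii, iv

i → match
ii → no match
iii → match
iv → match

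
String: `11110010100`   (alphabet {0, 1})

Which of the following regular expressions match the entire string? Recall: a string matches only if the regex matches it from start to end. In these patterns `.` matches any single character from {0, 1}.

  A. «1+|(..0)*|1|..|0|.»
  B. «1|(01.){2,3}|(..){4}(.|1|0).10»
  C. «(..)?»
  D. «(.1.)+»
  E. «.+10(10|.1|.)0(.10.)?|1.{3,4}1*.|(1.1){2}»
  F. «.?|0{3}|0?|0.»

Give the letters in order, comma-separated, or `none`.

E

A → no match
B → no match
C → no match
D → no match
E → match
F → no match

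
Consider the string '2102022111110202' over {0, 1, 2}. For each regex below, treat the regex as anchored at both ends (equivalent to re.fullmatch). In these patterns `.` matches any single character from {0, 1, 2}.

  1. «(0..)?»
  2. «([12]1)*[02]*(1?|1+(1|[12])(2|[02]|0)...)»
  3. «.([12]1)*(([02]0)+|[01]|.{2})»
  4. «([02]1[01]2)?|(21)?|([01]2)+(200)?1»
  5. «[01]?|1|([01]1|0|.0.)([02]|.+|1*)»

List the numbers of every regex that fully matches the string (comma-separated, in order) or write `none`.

1 → no match
2 → match
3 → no match
4 → no match
5 → no match

2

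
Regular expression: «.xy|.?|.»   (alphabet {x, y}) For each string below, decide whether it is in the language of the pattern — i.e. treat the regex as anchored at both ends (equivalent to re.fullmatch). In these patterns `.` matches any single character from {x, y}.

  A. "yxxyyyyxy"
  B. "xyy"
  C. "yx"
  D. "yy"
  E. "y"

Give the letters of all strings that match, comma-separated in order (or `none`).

A → no match
B → no match
C → no match
D → no match
E → match

E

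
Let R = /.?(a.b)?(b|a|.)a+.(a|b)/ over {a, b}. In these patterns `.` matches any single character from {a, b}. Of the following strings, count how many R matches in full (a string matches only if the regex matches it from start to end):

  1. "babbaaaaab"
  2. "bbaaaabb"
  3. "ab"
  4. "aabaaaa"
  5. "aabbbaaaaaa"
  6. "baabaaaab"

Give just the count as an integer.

1 → match
2 → match
3 → no match
4 → match
5 → match
6 → match
Total matched: 5

5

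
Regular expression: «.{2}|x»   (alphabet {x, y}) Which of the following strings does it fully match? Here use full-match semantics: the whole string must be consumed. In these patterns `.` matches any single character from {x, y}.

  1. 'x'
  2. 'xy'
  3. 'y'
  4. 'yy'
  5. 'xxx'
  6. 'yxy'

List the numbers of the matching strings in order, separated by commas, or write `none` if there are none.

1 → match
2 → match
3 → no match
4 → match
5 → no match
6 → no match

1, 2, 4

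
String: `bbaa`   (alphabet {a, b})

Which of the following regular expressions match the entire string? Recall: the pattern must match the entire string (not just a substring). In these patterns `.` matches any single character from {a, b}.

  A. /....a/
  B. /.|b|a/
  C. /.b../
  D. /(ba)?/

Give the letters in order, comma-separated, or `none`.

C

A → no match
B → no match
C → match
D → no match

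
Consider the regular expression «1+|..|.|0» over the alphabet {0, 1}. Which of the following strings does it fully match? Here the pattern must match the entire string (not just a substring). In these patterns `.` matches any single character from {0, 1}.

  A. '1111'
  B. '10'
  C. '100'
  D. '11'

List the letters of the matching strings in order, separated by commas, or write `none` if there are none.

A → match
B → match
C → no match
D → match

A, B, D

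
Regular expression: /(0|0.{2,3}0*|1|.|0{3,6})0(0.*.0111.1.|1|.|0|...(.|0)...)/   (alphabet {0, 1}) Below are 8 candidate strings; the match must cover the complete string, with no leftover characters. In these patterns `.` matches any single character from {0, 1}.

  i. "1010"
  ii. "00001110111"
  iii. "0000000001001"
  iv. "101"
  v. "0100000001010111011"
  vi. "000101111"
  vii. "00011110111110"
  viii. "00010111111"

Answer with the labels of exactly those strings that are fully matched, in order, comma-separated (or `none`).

i → no match
ii → match
iii → match
iv → match
v → match
vi → match
vii → match
viii → match

ii, iii, iv, v, vi, vii, viii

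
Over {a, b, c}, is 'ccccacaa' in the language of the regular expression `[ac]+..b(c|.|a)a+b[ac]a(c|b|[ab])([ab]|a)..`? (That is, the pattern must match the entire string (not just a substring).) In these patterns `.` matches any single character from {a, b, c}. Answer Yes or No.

No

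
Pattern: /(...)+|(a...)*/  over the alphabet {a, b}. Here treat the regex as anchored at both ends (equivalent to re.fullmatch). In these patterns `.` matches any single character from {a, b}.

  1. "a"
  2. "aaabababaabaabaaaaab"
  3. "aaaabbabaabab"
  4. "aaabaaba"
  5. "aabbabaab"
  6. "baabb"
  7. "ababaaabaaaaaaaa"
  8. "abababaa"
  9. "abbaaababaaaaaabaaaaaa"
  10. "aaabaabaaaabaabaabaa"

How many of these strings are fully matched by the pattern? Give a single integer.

6

1 → no match
2 → match
3 → no match
4 → match
5 → match
6 → no match
7 → match
8 → match
9 → no match
10 → match
Total matched: 6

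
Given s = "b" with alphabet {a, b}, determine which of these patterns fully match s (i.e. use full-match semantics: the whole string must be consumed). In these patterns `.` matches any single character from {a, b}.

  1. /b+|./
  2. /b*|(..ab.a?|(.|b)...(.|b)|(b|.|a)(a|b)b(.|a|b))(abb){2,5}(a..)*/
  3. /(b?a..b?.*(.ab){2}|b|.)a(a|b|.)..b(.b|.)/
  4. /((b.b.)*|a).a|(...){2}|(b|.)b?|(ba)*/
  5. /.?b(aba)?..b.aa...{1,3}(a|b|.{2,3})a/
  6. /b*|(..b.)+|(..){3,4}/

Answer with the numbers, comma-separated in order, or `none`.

1, 2, 4, 6

1 → match
2 → match
3 → no match
4 → match
5 → no match — must end with "a"
6 → match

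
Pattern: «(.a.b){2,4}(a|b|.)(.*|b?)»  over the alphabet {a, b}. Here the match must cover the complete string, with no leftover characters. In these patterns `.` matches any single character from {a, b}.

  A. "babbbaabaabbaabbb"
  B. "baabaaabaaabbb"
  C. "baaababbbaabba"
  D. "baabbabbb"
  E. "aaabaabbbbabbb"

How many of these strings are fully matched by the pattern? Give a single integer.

4

A → match
B → match
C → no match
D. "baabbabbb" → match
E → match
Total matched: 4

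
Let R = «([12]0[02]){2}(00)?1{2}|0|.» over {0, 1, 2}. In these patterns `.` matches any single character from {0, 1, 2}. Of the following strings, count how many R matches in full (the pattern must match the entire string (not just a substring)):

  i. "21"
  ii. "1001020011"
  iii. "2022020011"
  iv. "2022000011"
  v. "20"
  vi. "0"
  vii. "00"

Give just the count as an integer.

4

i. "21" → no match
ii. "1001020011" → match
iii. "2022020011" → match
iv. "2022000011" → match
v. "20" → no match
vi. "0" → match
vii. "00" → no match
Total matched: 4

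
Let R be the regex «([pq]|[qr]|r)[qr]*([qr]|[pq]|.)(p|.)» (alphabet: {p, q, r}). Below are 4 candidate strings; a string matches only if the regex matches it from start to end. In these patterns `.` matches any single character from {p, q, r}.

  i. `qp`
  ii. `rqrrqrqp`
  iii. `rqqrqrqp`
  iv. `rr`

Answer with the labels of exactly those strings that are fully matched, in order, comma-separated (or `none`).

ii, iii

i → no match
ii → match
iii → match
iv → no match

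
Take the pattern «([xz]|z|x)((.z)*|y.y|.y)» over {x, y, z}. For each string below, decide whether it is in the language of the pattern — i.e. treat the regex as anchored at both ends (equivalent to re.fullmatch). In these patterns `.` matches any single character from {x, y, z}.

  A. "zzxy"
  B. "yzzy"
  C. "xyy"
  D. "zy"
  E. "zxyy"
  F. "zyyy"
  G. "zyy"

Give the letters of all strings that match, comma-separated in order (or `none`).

C, F, G

A. "zzxy" → no match
B. "yzzy" → no match
C. "xyy" → match
D. "zy" → no match
E. "zxyy" → no match
F. "zyyy" → match
G. "zyy" → match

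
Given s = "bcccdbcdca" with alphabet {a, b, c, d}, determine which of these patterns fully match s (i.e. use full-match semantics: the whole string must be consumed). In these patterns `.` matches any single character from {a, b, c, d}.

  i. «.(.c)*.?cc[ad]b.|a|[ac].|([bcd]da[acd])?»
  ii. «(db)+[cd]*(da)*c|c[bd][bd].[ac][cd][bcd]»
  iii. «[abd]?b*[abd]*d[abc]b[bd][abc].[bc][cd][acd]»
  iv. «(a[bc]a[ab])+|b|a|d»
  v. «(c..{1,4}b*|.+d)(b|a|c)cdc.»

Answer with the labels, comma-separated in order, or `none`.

i → no match
ii → no match
iii → no match
iv → no match
v → match

v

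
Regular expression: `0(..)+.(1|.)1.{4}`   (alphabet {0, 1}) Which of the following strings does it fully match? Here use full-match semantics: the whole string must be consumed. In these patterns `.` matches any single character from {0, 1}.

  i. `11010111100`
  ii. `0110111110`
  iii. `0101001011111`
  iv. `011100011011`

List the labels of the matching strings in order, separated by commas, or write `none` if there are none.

i → no match — must start with `0`
ii → match
iii → no match
iv → match

ii, iv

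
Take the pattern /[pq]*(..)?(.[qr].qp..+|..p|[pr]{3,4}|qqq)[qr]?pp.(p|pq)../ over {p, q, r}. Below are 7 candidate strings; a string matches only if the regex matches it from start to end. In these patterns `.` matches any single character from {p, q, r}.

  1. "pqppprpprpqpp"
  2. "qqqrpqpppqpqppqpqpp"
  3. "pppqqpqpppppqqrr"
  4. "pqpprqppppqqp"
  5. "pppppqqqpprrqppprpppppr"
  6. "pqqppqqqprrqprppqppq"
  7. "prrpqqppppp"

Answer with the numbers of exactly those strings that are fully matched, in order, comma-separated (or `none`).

1, 2, 4, 5, 6

1 → match
2 → match
3 → no match
4 → match
5 → match
6 → match
7. "prrpqqppppp" → no match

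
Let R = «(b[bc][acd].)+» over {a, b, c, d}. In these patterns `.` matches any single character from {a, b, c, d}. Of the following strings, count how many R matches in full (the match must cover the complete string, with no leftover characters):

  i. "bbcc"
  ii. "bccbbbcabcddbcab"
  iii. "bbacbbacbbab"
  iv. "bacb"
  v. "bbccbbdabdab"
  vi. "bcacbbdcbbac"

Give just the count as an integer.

4

i → match
ii → match
iii → match
iv → no match
v → no match
vi → match
Total matched: 4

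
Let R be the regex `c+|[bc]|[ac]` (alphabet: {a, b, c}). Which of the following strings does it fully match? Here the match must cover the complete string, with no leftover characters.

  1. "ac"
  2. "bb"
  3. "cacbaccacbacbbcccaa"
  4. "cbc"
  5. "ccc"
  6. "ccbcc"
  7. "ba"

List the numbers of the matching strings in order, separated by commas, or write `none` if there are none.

1. "ac" → no match
2. "bb" → no match
3 → no match
4. "cbc" → no match
5. "ccc" → match
6. "ccbcc" → no match
7. "ba" → no match

5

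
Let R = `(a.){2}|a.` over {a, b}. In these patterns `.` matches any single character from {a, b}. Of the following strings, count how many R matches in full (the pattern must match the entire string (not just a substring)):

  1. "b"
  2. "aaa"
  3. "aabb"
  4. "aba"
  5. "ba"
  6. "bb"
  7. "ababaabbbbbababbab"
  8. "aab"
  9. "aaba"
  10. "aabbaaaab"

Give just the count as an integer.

1 → no match — must start with "a"
2 → no match
3 → no match
4 → no match
5 → no match — must start with "a"
6 → no match — must start with "a"
7 → no match
8 → no match
9 → no match
10 → no match
Total matched: 0

0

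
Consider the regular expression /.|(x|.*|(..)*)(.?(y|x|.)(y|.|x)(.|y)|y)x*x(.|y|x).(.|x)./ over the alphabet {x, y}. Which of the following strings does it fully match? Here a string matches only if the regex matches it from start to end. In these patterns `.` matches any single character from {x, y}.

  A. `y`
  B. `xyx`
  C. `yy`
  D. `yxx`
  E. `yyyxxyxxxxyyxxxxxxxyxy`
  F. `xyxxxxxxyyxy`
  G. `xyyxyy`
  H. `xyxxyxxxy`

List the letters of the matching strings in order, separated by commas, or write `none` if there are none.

A. `y` → match
B. `xyx` → no match
C. `yy` → no match
D. `yxx` → no match
E → match
F. `xyxxxxxxyyxy` → match
G. `xyyxyy` → no match
H. `xyxxyxxxy` → no match

A, E, F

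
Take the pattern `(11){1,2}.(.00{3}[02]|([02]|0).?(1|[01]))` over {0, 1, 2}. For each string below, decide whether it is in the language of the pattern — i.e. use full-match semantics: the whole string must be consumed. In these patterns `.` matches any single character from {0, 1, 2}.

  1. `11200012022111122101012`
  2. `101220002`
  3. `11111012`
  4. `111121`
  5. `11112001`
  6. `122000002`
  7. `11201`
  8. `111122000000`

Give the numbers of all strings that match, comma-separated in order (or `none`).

1 → no match
2 → no match — must start with `11`
3 → no match
4 → no match
5 → match
6 → no match — must start with `11`
7 → match
8 → no match

5, 7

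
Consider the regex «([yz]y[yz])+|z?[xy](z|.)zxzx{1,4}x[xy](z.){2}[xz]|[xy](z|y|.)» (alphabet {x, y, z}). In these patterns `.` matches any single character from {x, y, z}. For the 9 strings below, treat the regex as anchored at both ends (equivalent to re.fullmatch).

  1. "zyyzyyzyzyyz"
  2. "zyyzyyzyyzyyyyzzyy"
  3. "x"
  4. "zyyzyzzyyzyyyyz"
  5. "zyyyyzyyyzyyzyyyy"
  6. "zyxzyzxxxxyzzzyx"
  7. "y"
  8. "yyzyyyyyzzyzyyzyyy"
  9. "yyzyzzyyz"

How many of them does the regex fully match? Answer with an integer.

1 → match
2 → match
3 → no match
4 → match
5 → no match
6 → no match
7 → no match
8 → match
9 → no match
Total matched: 4

4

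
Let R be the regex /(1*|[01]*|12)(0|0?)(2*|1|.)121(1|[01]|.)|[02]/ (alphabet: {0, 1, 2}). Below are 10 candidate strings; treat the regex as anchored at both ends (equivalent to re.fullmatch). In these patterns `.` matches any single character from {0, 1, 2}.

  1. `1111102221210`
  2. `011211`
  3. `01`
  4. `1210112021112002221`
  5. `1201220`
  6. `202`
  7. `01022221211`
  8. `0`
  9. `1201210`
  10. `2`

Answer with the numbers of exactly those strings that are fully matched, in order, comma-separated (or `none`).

1, 2, 7, 8, 9, 10

1 → match
2. `011211` → match
3. `01` → no match
4 → no match
5. `1201220` → no match
6. `202` → no match
7. `01022221211` → match
8. `0` → match
9. `1201210` → match
10. `2` → match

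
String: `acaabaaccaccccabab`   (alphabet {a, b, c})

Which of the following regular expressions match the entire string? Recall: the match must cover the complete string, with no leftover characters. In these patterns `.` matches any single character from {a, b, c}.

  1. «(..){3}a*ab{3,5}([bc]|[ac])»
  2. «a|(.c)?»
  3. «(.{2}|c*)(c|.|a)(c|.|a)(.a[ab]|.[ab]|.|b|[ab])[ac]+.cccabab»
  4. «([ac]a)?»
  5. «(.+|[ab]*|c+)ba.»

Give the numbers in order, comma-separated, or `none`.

3, 5

1 → no match
2 → no match
3 → match
4 → no match
5 → match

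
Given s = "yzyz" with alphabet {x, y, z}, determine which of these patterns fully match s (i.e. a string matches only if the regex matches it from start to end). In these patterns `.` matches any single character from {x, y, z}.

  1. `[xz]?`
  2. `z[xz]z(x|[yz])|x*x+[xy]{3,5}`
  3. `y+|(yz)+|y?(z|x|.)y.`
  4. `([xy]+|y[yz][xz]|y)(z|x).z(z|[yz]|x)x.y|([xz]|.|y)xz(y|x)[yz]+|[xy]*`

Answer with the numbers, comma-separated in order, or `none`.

1 → no match
2 → no match
3 → match
4 → no match

3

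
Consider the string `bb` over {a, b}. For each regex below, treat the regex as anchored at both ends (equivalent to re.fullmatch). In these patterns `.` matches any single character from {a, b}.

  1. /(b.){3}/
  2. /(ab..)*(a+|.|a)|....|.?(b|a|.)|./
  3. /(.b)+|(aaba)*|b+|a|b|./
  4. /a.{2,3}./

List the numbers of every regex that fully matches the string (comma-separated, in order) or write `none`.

2, 3

1 → no match
2 → match
3 → match
4 → no match — must start with `a`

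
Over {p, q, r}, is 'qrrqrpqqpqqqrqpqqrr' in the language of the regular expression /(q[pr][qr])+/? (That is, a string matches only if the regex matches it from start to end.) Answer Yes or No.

No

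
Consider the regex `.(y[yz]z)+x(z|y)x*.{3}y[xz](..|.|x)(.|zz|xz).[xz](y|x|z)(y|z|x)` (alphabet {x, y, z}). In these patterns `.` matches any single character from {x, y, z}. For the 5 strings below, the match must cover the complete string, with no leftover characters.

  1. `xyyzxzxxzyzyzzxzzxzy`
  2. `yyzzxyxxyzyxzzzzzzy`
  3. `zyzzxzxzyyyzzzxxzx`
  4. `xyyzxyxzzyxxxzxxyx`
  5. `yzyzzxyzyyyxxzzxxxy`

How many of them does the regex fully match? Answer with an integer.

1 → match
2 → match
3 → match
4 → match
5 → no match
Total matched: 4

4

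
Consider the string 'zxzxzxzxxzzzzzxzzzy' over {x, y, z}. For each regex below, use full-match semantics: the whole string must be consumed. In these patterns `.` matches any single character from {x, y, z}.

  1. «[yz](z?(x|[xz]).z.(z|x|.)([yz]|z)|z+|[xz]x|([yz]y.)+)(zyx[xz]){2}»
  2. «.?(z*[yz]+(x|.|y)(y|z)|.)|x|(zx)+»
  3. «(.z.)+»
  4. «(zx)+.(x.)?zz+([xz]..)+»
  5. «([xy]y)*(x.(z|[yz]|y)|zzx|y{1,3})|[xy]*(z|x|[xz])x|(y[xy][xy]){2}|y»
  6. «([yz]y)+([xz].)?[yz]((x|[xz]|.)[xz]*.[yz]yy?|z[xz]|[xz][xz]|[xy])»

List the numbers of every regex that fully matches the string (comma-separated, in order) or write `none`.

1 → no match
2 → no match
3 → no match
4 → match
5 → no match
6 → no match

4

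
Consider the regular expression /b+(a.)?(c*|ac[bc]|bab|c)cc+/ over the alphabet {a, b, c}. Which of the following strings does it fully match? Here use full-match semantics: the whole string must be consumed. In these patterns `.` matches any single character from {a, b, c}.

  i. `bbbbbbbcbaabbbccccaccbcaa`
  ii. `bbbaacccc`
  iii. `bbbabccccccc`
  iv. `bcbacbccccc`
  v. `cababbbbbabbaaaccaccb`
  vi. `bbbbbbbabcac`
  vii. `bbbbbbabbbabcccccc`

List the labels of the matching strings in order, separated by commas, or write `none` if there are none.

i → no match — must end with `c`
ii → match
iii → match
iv → no match
v → no match — must start with `b`
vi → no match
vii → no match

ii, iii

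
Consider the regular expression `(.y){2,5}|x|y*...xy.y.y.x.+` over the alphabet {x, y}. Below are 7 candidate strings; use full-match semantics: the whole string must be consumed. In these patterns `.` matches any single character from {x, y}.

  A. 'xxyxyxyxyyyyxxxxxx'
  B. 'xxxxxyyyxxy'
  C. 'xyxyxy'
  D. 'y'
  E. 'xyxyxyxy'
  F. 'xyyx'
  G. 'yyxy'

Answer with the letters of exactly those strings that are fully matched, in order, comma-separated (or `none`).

A → no match
B → no match
C → match
D → no match
E → match
F → no match
G → match

C, E, G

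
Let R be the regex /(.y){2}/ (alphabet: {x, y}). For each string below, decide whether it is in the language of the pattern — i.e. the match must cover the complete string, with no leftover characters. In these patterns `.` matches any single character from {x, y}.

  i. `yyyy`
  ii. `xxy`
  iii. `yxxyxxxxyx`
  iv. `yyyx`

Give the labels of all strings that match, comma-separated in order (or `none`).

i

i → match
ii → no match
iii → no match — must end with `y`
iv → no match — must end with `y`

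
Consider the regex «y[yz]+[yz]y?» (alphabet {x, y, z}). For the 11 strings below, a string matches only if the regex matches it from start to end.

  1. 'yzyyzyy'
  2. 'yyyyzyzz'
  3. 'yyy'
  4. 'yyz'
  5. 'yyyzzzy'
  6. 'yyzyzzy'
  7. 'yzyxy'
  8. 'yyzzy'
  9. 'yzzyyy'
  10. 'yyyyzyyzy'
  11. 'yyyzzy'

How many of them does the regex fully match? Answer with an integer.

1 → match
2 → match
3 → match
4 → match
5 → match
6 → match
7 → no match
8 → match
9 → match
10 → match
11 → match
Total matched: 10

10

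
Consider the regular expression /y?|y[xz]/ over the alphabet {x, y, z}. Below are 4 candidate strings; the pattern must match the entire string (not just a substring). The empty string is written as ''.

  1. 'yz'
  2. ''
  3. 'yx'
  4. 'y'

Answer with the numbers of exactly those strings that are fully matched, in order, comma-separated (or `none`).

1 → match
2 → match
3 → match
4 → match

1, 2, 3, 4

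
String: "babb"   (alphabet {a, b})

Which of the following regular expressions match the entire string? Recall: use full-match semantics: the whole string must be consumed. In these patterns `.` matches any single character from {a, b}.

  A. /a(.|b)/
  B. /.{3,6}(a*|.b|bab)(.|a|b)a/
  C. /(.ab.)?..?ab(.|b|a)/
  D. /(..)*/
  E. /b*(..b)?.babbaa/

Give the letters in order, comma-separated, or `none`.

A → no match — must start with "a"
B → no match — must end with "a"
C → match
D → match
E → no match — must end with "babbaa"

C, D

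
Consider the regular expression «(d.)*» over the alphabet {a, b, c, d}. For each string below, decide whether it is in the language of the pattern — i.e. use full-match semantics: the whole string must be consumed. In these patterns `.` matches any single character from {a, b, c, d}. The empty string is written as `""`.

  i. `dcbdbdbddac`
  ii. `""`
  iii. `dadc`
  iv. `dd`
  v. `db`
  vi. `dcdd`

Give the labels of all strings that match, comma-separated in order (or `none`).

i. `dcbdbdbddac` → no match
ii. `""` → match
iii. `dadc` → match
iv. `dd` → match
v. `db` → match
vi. `dcdd` → match

ii, iii, iv, v, vi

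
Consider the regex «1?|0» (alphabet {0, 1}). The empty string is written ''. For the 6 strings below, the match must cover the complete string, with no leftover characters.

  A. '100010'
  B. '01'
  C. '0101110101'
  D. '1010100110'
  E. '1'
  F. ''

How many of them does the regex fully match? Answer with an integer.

A. '100010' → no match
B. '01' → no match
C. '0101110101' → no match
D. '1010100110' → no match
E. '1' → match
F. '' → match
Total matched: 2

2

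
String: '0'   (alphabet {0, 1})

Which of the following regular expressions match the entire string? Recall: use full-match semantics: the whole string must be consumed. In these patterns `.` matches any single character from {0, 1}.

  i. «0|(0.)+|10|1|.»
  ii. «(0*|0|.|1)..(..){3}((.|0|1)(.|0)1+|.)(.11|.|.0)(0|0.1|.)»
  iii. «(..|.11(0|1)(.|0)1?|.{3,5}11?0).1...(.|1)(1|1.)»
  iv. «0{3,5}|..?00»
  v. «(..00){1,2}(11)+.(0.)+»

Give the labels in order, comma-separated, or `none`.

i

i → match
ii → no match
iii → no match
iv → no match
v → no match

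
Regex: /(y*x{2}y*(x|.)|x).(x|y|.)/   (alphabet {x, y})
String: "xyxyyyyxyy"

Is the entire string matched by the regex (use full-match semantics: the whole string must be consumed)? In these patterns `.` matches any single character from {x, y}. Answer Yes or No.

No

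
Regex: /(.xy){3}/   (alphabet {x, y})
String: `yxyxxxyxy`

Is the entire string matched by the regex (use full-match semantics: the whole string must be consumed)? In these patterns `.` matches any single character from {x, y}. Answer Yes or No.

No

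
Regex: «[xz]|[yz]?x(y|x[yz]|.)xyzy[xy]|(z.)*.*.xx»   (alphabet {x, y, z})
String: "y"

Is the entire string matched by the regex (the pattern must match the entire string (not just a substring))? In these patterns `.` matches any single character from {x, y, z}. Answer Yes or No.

No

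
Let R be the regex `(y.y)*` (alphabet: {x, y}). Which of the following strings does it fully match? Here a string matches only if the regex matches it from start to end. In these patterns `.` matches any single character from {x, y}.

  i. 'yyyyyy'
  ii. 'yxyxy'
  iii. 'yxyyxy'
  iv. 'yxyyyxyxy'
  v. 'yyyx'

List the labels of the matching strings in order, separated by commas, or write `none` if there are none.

i → match
ii → no match
iii → match
iv → no match
v → no match

i, iii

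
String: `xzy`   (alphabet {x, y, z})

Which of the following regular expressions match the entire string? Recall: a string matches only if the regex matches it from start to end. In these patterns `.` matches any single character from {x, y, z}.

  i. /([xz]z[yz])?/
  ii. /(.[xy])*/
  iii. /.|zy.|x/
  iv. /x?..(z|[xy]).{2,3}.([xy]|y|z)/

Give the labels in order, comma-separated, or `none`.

i → match
ii → no match
iii → no match
iv → no match

i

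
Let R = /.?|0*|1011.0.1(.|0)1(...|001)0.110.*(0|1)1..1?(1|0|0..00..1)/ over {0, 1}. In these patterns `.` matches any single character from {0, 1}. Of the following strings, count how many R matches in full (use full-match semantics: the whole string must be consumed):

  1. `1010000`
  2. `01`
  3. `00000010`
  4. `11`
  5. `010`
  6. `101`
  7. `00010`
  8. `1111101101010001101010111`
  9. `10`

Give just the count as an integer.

1 → no match
2 → no match
3 → no match
4 → no match
5 → no match
6 → no match
7 → no match
8 → no match
9 → no match
Total matched: 0

0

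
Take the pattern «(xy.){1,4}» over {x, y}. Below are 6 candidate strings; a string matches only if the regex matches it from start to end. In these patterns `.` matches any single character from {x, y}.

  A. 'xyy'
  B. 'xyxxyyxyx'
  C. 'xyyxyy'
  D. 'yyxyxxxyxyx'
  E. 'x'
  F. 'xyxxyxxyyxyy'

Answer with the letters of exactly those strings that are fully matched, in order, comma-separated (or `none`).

A → match
B → match
C → match
D → no match — must start with 'xy'
E → no match — must start with 'xy'
F → match

A, B, C, F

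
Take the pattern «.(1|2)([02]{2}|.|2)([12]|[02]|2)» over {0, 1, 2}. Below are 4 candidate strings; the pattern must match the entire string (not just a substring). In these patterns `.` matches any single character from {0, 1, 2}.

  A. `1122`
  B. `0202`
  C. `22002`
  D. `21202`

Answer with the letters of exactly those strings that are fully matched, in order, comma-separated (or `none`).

A → match
B → match
C → match
D → match

A, B, C, D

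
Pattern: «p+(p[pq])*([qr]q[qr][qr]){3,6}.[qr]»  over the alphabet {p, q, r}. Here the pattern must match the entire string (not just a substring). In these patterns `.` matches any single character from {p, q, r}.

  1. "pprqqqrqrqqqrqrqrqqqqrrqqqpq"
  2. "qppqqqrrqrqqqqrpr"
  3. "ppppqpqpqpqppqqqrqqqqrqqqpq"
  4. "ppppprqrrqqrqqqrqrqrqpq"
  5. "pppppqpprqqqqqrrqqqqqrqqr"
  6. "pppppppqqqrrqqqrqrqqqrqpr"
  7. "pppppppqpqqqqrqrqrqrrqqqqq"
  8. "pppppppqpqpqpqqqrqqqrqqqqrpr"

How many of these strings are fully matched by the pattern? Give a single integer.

5

1 → match
2 → no match — must start with "p"
3 → match
4 → match
5 → no match
6 → match
7 → no match
8 → match
Total matched: 5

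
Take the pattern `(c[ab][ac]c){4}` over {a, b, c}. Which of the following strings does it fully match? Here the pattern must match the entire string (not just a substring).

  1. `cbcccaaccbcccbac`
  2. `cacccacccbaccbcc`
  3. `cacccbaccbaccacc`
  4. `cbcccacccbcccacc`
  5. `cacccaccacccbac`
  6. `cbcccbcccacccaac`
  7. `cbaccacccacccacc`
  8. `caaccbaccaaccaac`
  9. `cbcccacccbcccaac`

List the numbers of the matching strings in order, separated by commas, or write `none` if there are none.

1, 2, 3, 4, 6, 7, 8, 9

1 → match
2 → match
3 → match
4 → match
5 → no match
6 → match
7 → match
8 → match
9 → match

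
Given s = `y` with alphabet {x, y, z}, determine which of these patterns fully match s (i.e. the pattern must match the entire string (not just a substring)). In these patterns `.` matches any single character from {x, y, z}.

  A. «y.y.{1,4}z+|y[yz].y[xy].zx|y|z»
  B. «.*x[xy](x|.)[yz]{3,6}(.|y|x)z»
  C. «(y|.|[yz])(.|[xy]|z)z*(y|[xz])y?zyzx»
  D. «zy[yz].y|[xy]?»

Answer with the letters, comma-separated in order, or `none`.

A, D

A → match
B → no match — must end with `z`
C → no match — must end with `zyzx`
D → match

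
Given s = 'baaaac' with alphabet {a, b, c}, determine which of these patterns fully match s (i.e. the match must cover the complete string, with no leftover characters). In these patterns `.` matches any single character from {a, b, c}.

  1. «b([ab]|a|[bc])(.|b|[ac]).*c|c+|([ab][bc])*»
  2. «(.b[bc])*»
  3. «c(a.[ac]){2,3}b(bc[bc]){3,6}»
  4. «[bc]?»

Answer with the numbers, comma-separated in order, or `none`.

1

1 → match
2 → no match
3 → no match — must start with 'ca'
4 → no match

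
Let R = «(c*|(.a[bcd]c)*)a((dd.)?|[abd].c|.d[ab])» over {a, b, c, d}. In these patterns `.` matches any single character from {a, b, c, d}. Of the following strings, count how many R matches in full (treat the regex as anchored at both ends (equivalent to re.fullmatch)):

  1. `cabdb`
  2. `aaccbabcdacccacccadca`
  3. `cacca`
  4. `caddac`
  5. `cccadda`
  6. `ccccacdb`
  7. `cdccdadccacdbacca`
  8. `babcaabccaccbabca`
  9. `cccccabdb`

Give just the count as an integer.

1 → match
2 → match
3 → match
4 → no match
5 → match
6 → match
7 → no match
8 → match
9 → match
Total matched: 7

7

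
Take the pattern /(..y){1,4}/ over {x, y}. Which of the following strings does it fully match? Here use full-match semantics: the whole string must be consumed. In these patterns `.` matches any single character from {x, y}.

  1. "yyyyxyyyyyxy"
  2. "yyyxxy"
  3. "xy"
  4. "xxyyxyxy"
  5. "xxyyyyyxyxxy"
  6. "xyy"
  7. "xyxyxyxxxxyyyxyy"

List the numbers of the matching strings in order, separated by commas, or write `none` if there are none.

1, 2, 5, 6

1. "yyyyxyyyyyxy" → match
2. "yyyxxy" → match
3. "xy" → no match
4. "xxyyxyxy" → no match
5. "xxyyyyyxyxxy" → match
6. "xyy" → match
7 → no match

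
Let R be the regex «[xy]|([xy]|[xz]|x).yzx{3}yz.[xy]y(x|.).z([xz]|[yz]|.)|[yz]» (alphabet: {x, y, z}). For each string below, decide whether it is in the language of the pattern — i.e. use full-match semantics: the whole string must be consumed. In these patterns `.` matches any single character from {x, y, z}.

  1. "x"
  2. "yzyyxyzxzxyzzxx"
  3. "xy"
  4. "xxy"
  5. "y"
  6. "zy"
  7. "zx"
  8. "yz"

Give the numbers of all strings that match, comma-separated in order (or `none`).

1 → match
2 → no match
3 → no match
4 → no match
5 → match
6 → no match
7 → no match
8 → no match

1, 5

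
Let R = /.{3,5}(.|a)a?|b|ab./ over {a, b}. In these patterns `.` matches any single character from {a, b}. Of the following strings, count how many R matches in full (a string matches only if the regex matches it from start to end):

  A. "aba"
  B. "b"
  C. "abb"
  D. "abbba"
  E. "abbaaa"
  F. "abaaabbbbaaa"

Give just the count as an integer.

A → match
B → match
C → match
D → match
E → match
F → no match
Total matched: 5

5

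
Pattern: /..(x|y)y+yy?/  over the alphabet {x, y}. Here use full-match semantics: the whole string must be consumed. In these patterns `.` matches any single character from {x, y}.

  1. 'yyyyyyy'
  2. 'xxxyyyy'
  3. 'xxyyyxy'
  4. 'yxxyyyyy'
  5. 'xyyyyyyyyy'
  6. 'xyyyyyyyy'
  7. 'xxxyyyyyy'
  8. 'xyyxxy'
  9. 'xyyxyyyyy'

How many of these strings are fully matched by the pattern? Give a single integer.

1 → match
2 → match
3 → no match
4 → match
5 → match
6 → match
7 → match
8 → no match
9 → no match
Total matched: 6

6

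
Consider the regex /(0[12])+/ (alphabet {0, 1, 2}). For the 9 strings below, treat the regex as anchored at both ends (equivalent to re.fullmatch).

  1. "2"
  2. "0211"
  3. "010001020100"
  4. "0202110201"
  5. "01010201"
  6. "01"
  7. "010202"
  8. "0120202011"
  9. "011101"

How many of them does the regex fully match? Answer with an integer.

3

1 → no match — must start with "0"
2 → no match
3 → no match
4 → no match
5 → match
6 → match
7 → match
8 → no match
9 → no match
Total matched: 3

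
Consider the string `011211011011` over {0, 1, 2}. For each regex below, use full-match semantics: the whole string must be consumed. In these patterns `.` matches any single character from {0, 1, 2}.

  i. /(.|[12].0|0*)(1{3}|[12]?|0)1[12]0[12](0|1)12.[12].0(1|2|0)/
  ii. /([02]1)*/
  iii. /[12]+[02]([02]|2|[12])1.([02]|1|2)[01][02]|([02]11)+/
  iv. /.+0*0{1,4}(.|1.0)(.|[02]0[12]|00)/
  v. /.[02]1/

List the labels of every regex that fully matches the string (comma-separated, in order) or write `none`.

i → no match
ii → no match
iii → match
iv → match
v → no match

iii, iv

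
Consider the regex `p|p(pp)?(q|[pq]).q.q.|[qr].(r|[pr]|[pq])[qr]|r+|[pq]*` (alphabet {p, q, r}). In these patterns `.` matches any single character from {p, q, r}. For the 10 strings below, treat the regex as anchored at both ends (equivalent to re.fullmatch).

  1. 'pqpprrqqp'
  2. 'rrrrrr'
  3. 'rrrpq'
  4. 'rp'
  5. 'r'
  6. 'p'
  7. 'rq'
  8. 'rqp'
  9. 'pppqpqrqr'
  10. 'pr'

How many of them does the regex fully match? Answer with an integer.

4

1 → no match
2 → match
3 → no match
4 → no match
5 → match
6 → match
7 → no match
8 → no match
9 → match
10 → no match
Total matched: 4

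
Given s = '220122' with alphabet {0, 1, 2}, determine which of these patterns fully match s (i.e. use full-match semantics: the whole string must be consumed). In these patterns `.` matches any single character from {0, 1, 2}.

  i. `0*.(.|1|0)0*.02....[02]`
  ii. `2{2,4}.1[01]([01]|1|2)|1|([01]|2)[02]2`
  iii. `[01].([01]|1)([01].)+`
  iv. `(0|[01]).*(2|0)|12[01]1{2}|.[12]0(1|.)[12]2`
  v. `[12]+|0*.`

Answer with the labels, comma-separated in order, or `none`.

i → no match
ii → no match
iii → no match
iv → match
v → no match

iv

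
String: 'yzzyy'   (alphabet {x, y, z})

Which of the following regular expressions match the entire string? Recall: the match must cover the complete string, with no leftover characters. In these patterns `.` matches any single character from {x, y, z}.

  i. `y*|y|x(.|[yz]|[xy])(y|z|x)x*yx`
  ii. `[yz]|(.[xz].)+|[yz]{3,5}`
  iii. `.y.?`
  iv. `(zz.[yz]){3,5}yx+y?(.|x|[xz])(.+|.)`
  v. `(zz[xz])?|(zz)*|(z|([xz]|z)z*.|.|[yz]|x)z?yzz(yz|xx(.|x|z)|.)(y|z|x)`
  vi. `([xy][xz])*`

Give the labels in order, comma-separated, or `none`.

i → no match
ii → match
iii → no match
iv → no match — must start with 'zz'
v → no match
vi → no match

ii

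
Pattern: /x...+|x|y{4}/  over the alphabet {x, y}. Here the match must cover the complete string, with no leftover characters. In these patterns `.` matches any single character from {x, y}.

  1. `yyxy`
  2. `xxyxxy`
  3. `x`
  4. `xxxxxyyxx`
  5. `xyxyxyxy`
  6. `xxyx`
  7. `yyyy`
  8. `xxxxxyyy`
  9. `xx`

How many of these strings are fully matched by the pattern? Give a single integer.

1 → no match
2 → match
3 → match
4 → match
5 → match
6 → match
7 → match
8 → match
9 → no match
Total matched: 7

7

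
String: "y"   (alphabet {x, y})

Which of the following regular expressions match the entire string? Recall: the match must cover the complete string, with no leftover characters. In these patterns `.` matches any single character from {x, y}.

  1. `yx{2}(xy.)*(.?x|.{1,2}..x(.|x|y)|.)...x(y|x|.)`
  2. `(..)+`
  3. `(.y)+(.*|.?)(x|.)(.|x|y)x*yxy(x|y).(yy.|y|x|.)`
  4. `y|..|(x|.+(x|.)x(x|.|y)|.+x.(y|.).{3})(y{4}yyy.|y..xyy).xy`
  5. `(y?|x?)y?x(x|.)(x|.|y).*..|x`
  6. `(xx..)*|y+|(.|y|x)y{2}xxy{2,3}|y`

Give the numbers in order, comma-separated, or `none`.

4, 6

1 → no match — must start with "yx"
2 → no match
3 → no match
4 → match
5 → no match
6 → match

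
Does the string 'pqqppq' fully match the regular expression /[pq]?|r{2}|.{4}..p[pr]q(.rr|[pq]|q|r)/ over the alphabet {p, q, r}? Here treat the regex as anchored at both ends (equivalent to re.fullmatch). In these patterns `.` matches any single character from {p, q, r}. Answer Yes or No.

No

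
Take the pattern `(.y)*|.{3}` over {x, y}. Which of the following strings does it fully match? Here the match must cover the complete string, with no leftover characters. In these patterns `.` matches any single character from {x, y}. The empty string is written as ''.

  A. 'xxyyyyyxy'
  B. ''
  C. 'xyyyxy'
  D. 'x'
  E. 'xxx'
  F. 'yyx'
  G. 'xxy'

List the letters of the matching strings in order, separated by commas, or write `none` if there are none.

A → no match
B → match
C → match
D → no match
E → match
F → match
G → match

B, C, E, F, G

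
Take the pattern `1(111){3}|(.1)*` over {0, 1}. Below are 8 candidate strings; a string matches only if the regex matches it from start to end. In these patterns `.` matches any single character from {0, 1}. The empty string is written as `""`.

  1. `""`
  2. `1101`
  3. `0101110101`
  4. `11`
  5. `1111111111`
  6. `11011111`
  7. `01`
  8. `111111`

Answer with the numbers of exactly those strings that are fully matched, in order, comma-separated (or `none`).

1. `""` → match
2. `1101` → match
3. `0101110101` → match
4. `11` → match
5. `1111111111` → match
6. `11011111` → match
7. `01` → match
8. `111111` → match

1, 2, 3, 4, 5, 6, 7, 8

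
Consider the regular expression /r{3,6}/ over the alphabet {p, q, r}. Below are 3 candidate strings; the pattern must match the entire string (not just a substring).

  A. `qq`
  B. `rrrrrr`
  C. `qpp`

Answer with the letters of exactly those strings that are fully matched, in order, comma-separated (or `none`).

B

A → no match — must start with `r`
B → match
C → no match — must start with `r`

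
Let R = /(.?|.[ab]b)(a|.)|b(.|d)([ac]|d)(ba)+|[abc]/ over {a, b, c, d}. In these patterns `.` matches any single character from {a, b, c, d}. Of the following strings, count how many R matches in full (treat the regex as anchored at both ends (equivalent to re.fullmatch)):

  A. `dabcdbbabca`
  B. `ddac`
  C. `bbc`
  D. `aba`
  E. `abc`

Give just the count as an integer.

A. `dabcdbbabca` → no match
B. `ddac` → no match
C. `bbc` → no match
D. `aba` → no match
E. `abc` → no match
Total matched: 0

0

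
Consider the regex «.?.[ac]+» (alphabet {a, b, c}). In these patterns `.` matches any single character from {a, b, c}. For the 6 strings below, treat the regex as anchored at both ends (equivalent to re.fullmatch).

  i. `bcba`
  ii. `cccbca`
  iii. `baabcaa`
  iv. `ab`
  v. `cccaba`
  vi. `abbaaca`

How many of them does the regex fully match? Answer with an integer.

i → no match
ii → no match
iii → no match
iv → no match
v → no match
vi → no match
Total matched: 0

0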